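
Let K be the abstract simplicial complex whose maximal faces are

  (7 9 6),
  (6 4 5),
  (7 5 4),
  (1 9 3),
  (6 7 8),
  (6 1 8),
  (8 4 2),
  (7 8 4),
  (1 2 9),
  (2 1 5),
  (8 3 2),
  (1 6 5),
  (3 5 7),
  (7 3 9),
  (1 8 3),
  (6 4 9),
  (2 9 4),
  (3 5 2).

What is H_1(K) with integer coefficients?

Fix the vertex order 1 < 2 < 3 < 4 < 5 < 6 < 7 < 8 < 9 and write every simplex with vertices in increasing order. Then dim K = 2 and the simplices of K are:

  0-simplices (9): [1], [2], [3], [4], [5], [6], [7], [8], [9]
  1-simplices (27): (27 of them)
  2-simplices (18): [1,2,5], [1,2,9], [1,3,8], [1,3,9], [1,5,6], [1,6,8], [2,3,5], [2,3,8], [2,4,8], [2,4,9], [3,5,7], [3,7,9], [4,5,6], [4,5,7], [4,6,9], [4,7,8], [6,7,8], [6,7,9]

so the chain groups are C_0 ≅ Z^9, C_1 ≅ Z^27, C_2 ≅ Z^18.

Boundary ∂_1: C_1 → C_0 is given by ∂[p,q] = [q] − [p]. For instance
  ∂[1,9] = [9] − [1].
The 9×27 boundary matrix has rank 8 and Smith normal form diag(1,1,1,1,1,1,1,1).

The boundary map ∂_2: C_2 → C_1 acts by ∂[p,q,r] = [q,r] − [p,r] + [p,q]. For instance
  ∂[4,6,9] = [6,9] − [4,9] + [4,6],
  ∂[2,3,5] = [3,5] − [2,5] + [2,3].
The resulting 27×18 matrix has rank 18, and its Smith normal form has invariant factors (1,1,1,1,1,1,1,1,1,1,1,1,1,1,1,1,1,2).

Now H_k = ker ∂_k / im ∂_{k+1}, so:

  H_1: rank ker ∂_1 − rank ∂_2 = (27 − 8) − 18 = 1, and ∂_2 has invariant factor 2 > 1, so H_1 = Z ⊕ Z/2.

H_1 = Z ⊕ Z/2.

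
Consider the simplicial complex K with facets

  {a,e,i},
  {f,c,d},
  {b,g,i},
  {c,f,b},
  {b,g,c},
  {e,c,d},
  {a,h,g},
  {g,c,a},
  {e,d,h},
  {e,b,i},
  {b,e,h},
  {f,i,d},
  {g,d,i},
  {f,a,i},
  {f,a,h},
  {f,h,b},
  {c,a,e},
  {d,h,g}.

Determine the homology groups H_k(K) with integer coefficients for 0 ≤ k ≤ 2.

H_0 = Z,  H_1 = Z^2,  H_2 = Z.

K has 9 vertices, 27 edges, 18 triangles.
rank ∂_0 = 0, rank ∂_1 = 8 ⇒ b_0 = 9 − 0 − 8 = 1; all invariant factors of ∂_1 are 1 so no torsion. So H_0 ≅ Z.
rank ∂_1 = 8, rank ∂_2 = 17 ⇒ b_1 = 27 − 8 − 17 = 2; all invariant factors of ∂_2 are 1 so no torsion. So H_1 ≅ Z^2.
rank ∂_2 = 17, rank ∂_3 = 0 ⇒ b_2 = 18 − 17 − 0 = 1. So H_2 ≅ Z.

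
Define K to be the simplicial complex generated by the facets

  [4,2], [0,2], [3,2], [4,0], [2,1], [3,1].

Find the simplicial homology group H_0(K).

H_0 ≅ Z.

We work with the vertex ordering 0 < 1 < 2 < 3 < 4. The simplices of K, each written with vertices in increasing order, are:

  0-simplices (5): [0], [1], [2], [3], [4]
  1-simplices (6): [0,2], [0,4], [1,2], [1,3], [2,3], [2,4]

giving chain groups C_0 ≅ Z^5, C_1 ≅ Z^6.

Boundary ∂_1: C_1 → C_0 sends each edge [p,q] (with p < q) to q − p. For instance
  ∂[0,4] = [4] − [0].
As a 5×6 matrix over Z this has rank 4, with invariant factors (1,1,1,1).

From H_k ≅ ker(∂_k) / im(∂_{k+1}) we obtain:

  H_0: rank C_0 − rank ∂_1 = 5 − 4 = 1, and the invariant factors of ∂_1 are all 1, so H_0 = Z.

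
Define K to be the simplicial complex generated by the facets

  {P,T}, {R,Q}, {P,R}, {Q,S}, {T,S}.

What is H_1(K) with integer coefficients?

K has 5 vertices, 5 edges.
rank ∂_1 = 4, rank ∂_2 = 0 ⇒ b_1 = 5 − 4 − 0 = 1. So H_1 ≅ Z.

H_1 ≅ Z.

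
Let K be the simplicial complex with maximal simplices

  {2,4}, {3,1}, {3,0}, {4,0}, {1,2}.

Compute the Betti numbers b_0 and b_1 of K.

b_0 = 1, b_1 = 1.

Order the vertices as 0 < 1 < 2 < 3 < 4. Listing each simplex with vertices in this order, K has dimension 1 with simplices:

  0-simplices (5): [0], [1], [2], [3], [4]
  1-simplices (5): [0,3], [0,4], [1,2], [1,3], [2,4]

Hence C_0 ≅ Z^5, C_1 ≅ Z^5.

The boundary map ∂_1: C_1 → C_0 maps an edge to its endpoints' difference, ∂[p,q] = q − p.
The 5×5 boundary matrix has rank 4 and Smith normal form diag(1,1,1,1).

Reading off H_k = ker ∂_k / im ∂_{k+1}:

  H_0: rank C_0 − rank ∂_1 = 5 − 4 = 1, and the invariant factors of ∂_1 are all 1, so H_0 ≅ Z.
  H_1: rank ker ∂_1 − rank ∂_2 = (5 − 4) − 0 = 1, and there is no ∂_2, so H_1 ≅ Z.

As a check, the Euler characteristic is 5 − 5 = 0, which agrees with 1 − 1 = 0.

Hence the Betti numbers are b_0 = 1, b_1 = 1.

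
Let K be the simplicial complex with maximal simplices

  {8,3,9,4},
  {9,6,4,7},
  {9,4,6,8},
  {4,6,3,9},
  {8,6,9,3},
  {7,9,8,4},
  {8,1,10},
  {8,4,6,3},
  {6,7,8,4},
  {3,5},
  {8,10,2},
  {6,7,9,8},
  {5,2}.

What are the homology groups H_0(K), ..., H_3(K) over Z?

We work with the vertex ordering 1 < 2 < 3 < 4 < 5 < 6 < 7 < 8 < 9 < 10. The simplices of K, each written with vertices in increasing order, are:

  0-simplices (10): [1], [2], [3], [4], [5], [6], [7], [8], [9], [10]
  1-simplices (21): [1,8], [1,10], [2,5], [2,8], [2,10], [3,4], [3,5], [3,6], [3,8], [3,9], [4,6], [4,7], [4,8], [4,9], [6,7], [6,8], [6,9], [7,8], [7,9], [8,9], [8,10]
  2-simplices (18): (18 of them)
  3-simplices (9): [3,4,6,8], [3,4,6,9], [3,4,8,9], [3,6,8,9], [4,6,7,8], [4,6,7,9], [4,6,8,9], [4,7,8,9], [6,7,8,9]

so the chain groups are C_0 ≅ Z^10, C_1 ≅ Z^21, C_2 ≅ Z^18, C_3 ≅ Z^9.

∂_1: C_1 → C_0 is given by ∂[p,q] = [q] − [p]. For instance
  ∂[3,9] = [9] − [3].
The resulting 10×21 matrix has rank 9, and its Smith normal form has invariant factors (1,1,1,1,1,1,1,1,1).

The boundary map ∂_2: C_2 → C_1 acts by ∂[p,q,r] = [q,r] − [p,r] + [p,q]. For instance
  ∂[3,4,6] = [4,6] − [3,6] + [3,4],
  ∂[4,7,9] = [7,9] − [4,9] + [4,7].
The 21×18 boundary matrix has rank 11 and Smith normal form diag(1,1,1,1,1,1,1,1,1,1,1).

The boundary map ∂_3: C_3 → C_2 sends each 3-simplex σ to the alternating sum Σ_i (−1)^i (σ with its i-th vertex removed). For instance
  ∂[3,4,6,8] = [4,6,8] − [3,6,8] + [3,4,8] − [3,4,6],
  ∂[3,6,8,9] = [6,8,9] − [3,8,9] + [3,6,9] − [3,6,8].
The resulting 18×9 matrix has rank 7, and its Smith normal form has invariant factors (1,1,1,1,1,1,1).

Computing H_k = (kernel of ∂_k) / (image of ∂_{k+1}):

  H_0: rank C_0 − rank ∂_1 = 10 − 9 = 1, and the invariant factors of ∂_1 are all 1, so H_0 = Z.
  H_1: rank ker ∂_1 − rank ∂_2 = (21 − 9) − 11 = 1, and the invariant factors of ∂_2 are all 1, so H_1 = Z.
  H_2: rank ker ∂_2 − rank ∂_3 = (18 − 11) − 7 = 0, and the invariant factors of ∂_3 are all 1, so H_2 = 0.
  H_3: rank ker ∂_3 − rank ∂_4 = (9 − 7) − 0 = 2, and there is no ∂_4, so H_3 = Z^2.

H_0 ≅ Z,  H_1 ≅ Z,  H_2 = 0,  H_3 ≅ Z^2.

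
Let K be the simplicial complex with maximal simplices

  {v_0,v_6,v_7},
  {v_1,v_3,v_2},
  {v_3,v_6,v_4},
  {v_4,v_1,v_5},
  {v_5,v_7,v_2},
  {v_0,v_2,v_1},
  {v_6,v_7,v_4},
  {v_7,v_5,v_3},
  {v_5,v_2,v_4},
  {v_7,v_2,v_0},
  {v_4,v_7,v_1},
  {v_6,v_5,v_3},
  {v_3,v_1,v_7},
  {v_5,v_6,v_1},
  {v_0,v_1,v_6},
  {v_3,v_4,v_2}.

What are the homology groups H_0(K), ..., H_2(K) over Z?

H_0 = Z,  H_1 = Z^2,  H_2 = Z.

Fix the vertex order v_0 < v_1 < v_2 < v_3 < v_4 < v_5 < v_6 < v_7 and write every simplex with vertices in increasing order. Then dim K = 2 and the simplices of K are:

  0-simplices (8): [v_0], [v_1], [v_2], [v_3], [v_4], [v_5], [v_6], [v_7]
  1-simplices (24): (24 of them)
  2-simplices (16): (16 of them)

giving chain groups C_0 ≅ Z^8, C_1 ≅ Z^24, C_2 ≅ Z^16.

∂_1: C_1 → C_0 is given by ∂[p,q] = [q] − [p].
This gives a 8×24 integer matrix of rank 7; reducing to Smith normal form yields diagonal entries (1,1,1,1,1,1,1).

∂_2: C_2 → C_1 maps a triangle to the signed sum of its edges. For instance
  ∂[v_2,v_5,v_7] = [v_5,v_7] − [v_2,v_7] + [v_2,v_5],
  ∂[v_1,v_2,v_3] = [v_2,v_3] − [v_1,v_3] + [v_1,v_2].
This gives a 24×16 integer matrix of rank 15; reducing to Smith normal form yields diagonal entries (1,1,1,1,1,1,1,1,1,1,1,1,1,1,1).

Computing H_k = (kernel of ∂_k) / (image of ∂_{k+1}):

  H_0: rank C_0 − rank ∂_1 = 8 − 7 = 1, and the invariant factors of ∂_1 are all 1, so H_0 = Z.
  H_1: rank ker ∂_1 − rank ∂_2 = (24 − 7) − 15 = 2, and the invariant factors of ∂_2 are all 1, so H_1 = Z^2.
  H_2: rank ker ∂_2 − rank ∂_3 = (16 − 15) − 0 = 1, and there is no ∂_3, so H_2 = Z.

(K is a triangulation of the torus T^2.)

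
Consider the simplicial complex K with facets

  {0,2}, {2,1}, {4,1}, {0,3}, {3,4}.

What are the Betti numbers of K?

b_0 = 1, b_1 = 1.

K has 5 vertices, 5 edges.
rank ∂_0 = 0, rank ∂_1 = 4 ⇒ b_0 = 5 − 0 − 4 = 1; all invariant factors of ∂_1 are 1 so no torsion. So H_0 ≅ Z.
rank ∂_1 = 4, rank ∂_2 = 0 ⇒ b_1 = 5 − 4 − 0 = 1. So H_1 ≅ Z.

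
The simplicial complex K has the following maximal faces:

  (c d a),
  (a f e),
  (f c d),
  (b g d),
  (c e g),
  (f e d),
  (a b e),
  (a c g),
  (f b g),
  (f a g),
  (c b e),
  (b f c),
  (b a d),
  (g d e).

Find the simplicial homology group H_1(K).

Take the total order a < b < c < d < e < f < g on the vertex set. Then K (dimension 2) consists of the simplices:

  0-simplices (7): a, b, c, d, e, f, g
  1-simplices (21): ab, ac, ad, ae, af, ag, bc, bd, be, bf, bg, cd, ce, cf, cg, de, df, dg, ef, eg, fg
  2-simplices (14): abd, abe, acd, acg, aef, afg, bce, bcf, bdg, bfg, cdf, ceg, def, deg

so the chain groups are C_0 ≅ Z^7, C_1 ≅ Z^21, C_2 ≅ Z^14.

∂_1: C_1 → C_0 maps an edge to its endpoints' difference, ∂[p,q] = q − p. For instance
  ∂fg = g − f.
As a 7×21 matrix over Z this has rank 6, with invariant factors (1,1,1,1,1,1).

∂_2: C_2 → C_1 sends each 2-simplex [p,q,r] to [q,r] − [p,r] + [p,q]. For instance
  ∂cdf = df − cf + cd,
  ∂aef = ef − af + ae.
This gives a 21×14 integer matrix of rank 13; reducing to Smith normal form yields diagonal entries (1,1,1,1,1,1,1,1,1,1,1,1,1).

Reading off H_k = ker ∂_k / im ∂_{k+1}:

  H_1: rank ker ∂_1 − rank ∂_2 = (21 − 6) − 13 = 2, and the invariant factors of ∂_2 are all 1, so H_1 = Z^2.

(K is a triangulation of the torus T^2.)

H_1 = Z^2.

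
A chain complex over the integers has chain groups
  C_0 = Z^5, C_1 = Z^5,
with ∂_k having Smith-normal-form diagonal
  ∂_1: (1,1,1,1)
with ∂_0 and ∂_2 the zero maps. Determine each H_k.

H_0 = Z,  H_1 = Z.

H_0: b_0 = 5 − 0 − 4 = 1; torsion from ∂_1 factors > 1: none. So H_0 = Z.
H_1: b_1 = 5 − 4 − 0 = 1; torsion from ∂_2 factors > 1: none. So H_1 = Z.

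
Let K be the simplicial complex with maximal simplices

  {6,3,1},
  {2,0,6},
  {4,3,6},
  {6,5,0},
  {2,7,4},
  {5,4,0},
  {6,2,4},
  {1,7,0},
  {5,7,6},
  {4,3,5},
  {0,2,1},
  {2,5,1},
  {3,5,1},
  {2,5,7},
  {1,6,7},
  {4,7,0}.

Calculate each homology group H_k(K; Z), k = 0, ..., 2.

H_0 ≅ Z,  H_1 ≅ Z^2,  H_2 ≅ Z.

K has 8 vertices, 24 edges, 16 triangles.
rank ∂_0 = 0, rank ∂_1 = 7 ⇒ b_0 = 8 − 0 − 7 = 1; all invariant factors of ∂_1 are 1 so no torsion. So H_0 = Z.
rank ∂_1 = 7, rank ∂_2 = 15 ⇒ b_1 = 24 − 7 − 15 = 2; all invariant factors of ∂_2 are 1 so no torsion. So H_1 = Z^2.
rank ∂_2 = 15, rank ∂_3 = 0 ⇒ b_2 = 16 − 15 − 0 = 1. So H_2 = Z.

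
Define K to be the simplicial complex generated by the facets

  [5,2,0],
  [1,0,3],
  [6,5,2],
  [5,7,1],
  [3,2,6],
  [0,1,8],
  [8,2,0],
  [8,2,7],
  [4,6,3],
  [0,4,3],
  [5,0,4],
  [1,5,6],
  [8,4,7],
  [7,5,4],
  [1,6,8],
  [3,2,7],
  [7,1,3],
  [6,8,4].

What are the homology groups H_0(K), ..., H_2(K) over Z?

H_0 ≅ Z,  H_1 ≅ Z^2,  H_2 ≅ Z.

Order the vertices as 0 < 1 < 2 < 3 < 4 < 5 < 6 < 7 < 8. Listing each simplex with vertices in this order, K has dimension 2 with simplices:

  0-simplices (9): [0], [1], [2], [3], [4], [5], [6], [7], [8]
  1-simplices (27): (27 of them)
  2-simplices (18): [0,1,3], [0,1,8], [0,2,5], [0,2,8], [0,3,4], [0,4,5], [1,3,7], [1,5,6], [1,5,7], [1,6,8], [2,3,6], [2,3,7], [2,5,6], [2,7,8], [3,4,6], [4,5,7], [4,6,8], [4,7,8]

so the chain groups are C_0 ≅ Z^9, C_1 ≅ Z^27, C_2 ≅ Z^18.

The boundary map ∂_1: C_1 → C_0 sends each edge [p,q] (with p < q) to q − p.
As a 9×27 matrix over Z this has rank 8, with invariant factors (1,1,1,1,1,1,1,1).

∂_2: C_2 → C_1 sends each 2-simplex [p,q,r] to [q,r] − [p,r] + [p,q]. For instance
  ∂[1,3,7] = [3,7] − [1,7] + [1,3],
  ∂[1,5,6] = [5,6] − [1,6] + [1,5].
The 27×18 boundary matrix has rank 17 and Smith normal form diag(1,1,1,1,1,1,1,1,1,1,1,1,1,1,1,1,1).

Now H_k = ker ∂_k / im ∂_{k+1}, so:

  H_0: rank C_0 − rank ∂_1 = 9 − 8 = 1, and the invariant factors of ∂_1 are all 1, so H_0 = Z.
  H_1: rank ker ∂_1 − rank ∂_2 = (27 − 8) − 17 = 2, and the invariant factors of ∂_2 are all 1, so H_1 = Z^2.
  H_2: rank ker ∂_2 − rank ∂_3 = (18 − 17) − 0 = 1, and there is no ∂_3, so H_2 = Z.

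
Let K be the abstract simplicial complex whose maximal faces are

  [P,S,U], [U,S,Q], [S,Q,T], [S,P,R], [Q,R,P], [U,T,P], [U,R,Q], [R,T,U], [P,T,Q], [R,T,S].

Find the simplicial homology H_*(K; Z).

We work with the vertex ordering P < Q < R < S < T < U. The simplices of K, each written with vertices in increasing order, are:

  0-simplices (6): P, Q, R, S, T, U
  1-simplices (15): PQ, PR, PS, PT, PU, QR, QS, QT, QU, RS, RT, RU, ST, SU, TU
  2-simplices (10): PQR, PQT, PRS, PSU, PTU, QRU, QST, QSU, RST, RTU

giving chain groups C_0 ≅ Z^6, C_1 ≅ Z^15, C_2 ≅ Z^10.

Boundary ∂_1: C_1 → C_0 sends each edge [p,q] (with p < q) to q − p. For instance
  ∂PS = S − P.
The 6×15 boundary matrix has rank 5 and Smith normal form diag(1,1,1,1,1).

The boundary map ∂_2: C_2 → C_1 maps a triangle to the signed sum of its edges. For instance
  ∂PTU = TU − PU + PT,
  ∂RTU = TU − RU + RT.
This gives a 15×10 integer matrix of rank 10; reducing to Smith normal form yields diagonal entries (1,1,1,1,1,1,1,1,1,2).

Reading off H_k = ker ∂_k / im ∂_{k+1}:

  H_0: rank C_0 − rank ∂_1 = 6 − 5 = 1, and the invariant factors of ∂_1 are all 1, so H_0 = Z.
  H_1: rank ker ∂_1 − rank ∂_2 = (15 − 5) − 10 = 0, and ∂_2 has invariant factor 2 > 1, so H_1 = Z/2.
  H_2: rank ker ∂_2 − rank ∂_3 = (10 − 10) − 0 = 0, and there is no ∂_3, so H_2 = 0.

(K is a triangulation of the real projective plane RP^2.)

H_0 = Z,  H_1 = Z/2,  H_2 = 0.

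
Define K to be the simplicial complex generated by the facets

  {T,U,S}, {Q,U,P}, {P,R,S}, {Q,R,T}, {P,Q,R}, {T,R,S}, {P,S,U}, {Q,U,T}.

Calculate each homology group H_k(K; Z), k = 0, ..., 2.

H_0 = Z,  H_1 = 0,  H_2 = Z.

Fix the vertex order P < Q < R < S < T < U and write every simplex with vertices in increasing order. Then dim K = 2 and the simplices of K are:

  0-simplices (6): P, Q, R, S, T, U
  1-simplices (12): PQ, PR, PS, PU, QR, QT, QU, RS, RT, ST, SU, TU
  2-simplices (8): PQR, PQU, PRS, PSU, QRT, QTU, RST, STU

Hence C_0 ≅ Z^6, C_1 ≅ Z^12, C_2 ≅ Z^8.

Boundary ∂_1: C_1 → C_0 maps an edge to its endpoints' difference, ∂[p,q] = q − p. For instance
  ∂PS = S − P.
The resulting 6×12 matrix has rank 5, and its Smith normal form has invariant factors (1,1,1,1,1).

∂_2: C_2 → C_1 sends each 2-simplex [p,q,r] to [q,r] − [p,r] + [p,q]. For instance
  ∂RST = ST − RT + RS,
  ∂PQU = QU − PU + PQ.
The resulting 12×8 matrix has rank 7, and its Smith normal form has invariant factors (1,1,1,1,1,1,1).

Computing H_k = (kernel of ∂_k) / (image of ∂_{k+1}):

  H_0: rank C_0 − rank ∂_1 = 6 − 5 = 1, and the invariant factors of ∂_1 are all 1, so H_0 = Z.
  H_1: rank ker ∂_1 − rank ∂_2 = (12 − 5) − 7 = 0, and the invariant factors of ∂_2 are all 1, so H_1 = 0.
  H_2: rank ker ∂_2 − rank ∂_3 = (8 − 7) − 0 = 1, and there is no ∂_3, so H_2 = Z.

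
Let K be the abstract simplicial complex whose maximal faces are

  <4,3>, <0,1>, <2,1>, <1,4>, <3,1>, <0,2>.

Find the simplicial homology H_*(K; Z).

We work with the vertex ordering 0 < 1 < 2 < 3 < 4. The simplices of K, each written with vertices in increasing order, are:

  0-simplices (5): [0], [1], [2], [3], [4]
  1-simplices (6): [0,1], [0,2], [1,2], [1,3], [1,4], [3,4]

so the chain groups are C_0 ≅ Z^5, C_1 ≅ Z^6.

Boundary ∂_1: C_1 → C_0 is given by ∂[p,q] = [q] − [p].
As a 5×6 matrix over Z this has rank 4, with invariant factors (1,1,1,1).

Now H_k = ker ∂_k / im ∂_{k+1}, so:

  H_0: rank C_0 − rank ∂_1 = 5 − 4 = 1, and the invariant factors of ∂_1 are all 1, so H_0 ≅ Z.
  H_1: rank ker ∂_1 − rank ∂_2 = (6 − 4) − 0 = 2, and there is no ∂_2, so H_1 ≅ Z^2.

As a check, the Euler characteristic is 5 − 6 = -1, which agrees with 1 − 2 = -1.

H_0 ≅ Z,  H_1 ≅ Z^2.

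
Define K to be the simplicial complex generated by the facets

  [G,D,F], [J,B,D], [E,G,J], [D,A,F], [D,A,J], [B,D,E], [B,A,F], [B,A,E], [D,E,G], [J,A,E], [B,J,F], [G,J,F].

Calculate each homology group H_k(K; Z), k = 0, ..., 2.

H_0 ≅ Z,  H_1 ≅ Z/2Z,  H_2 = 0.

K has 7 vertices, 18 edges, 12 triangles.
rank ∂_0 = 0, rank ∂_1 = 6 ⇒ b_0 = 7 − 0 − 6 = 1; all invariant factors of ∂_1 are 1 so no torsion. So H_0 = Z.
rank ∂_1 = 6, rank ∂_2 = 12 ⇒ b_1 = 18 − 6 − 12 = 0; ∂_2 has invariant factor(s) [2] giving torsion. So H_1 = Z/2Z.
rank ∂_2 = 12, rank ∂_3 = 0 ⇒ b_2 = 12 − 12 − 0 = 0. So H_2 = 0.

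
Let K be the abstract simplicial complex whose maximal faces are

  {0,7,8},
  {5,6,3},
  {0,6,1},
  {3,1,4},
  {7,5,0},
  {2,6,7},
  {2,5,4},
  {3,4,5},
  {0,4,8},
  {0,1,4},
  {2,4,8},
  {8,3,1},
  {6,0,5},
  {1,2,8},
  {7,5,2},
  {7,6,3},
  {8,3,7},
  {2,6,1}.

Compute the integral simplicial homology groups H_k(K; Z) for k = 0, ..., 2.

H_0 = Z,  H_1 = Z × Z/2,  H_2 = 0.

Take the total order 0 < 1 < 2 < 3 < 4 < 5 < 6 < 7 < 8 on the vertex set. Then K (dimension 2) consists of the simplices:

  0-simplices (9): [0], [1], [2], [3], [4], [5], [6], [7], [8]
  1-simplices (27): (27 of them)
  2-simplices (18): [0,1,4], [0,1,6], [0,4,8], [0,5,6], [0,5,7], [0,7,8], [1,2,6], [1,2,8], [1,3,4], [1,3,8], [2,4,5], [2,4,8], [2,5,7], [2,6,7], [3,4,5], [3,5,6], [3,6,7], [3,7,8]

so the chain groups are C_0 ≅ Z^9, C_1 ≅ Z^27, C_2 ≅ Z^18.

The boundary map ∂_1: C_1 → C_0 sends each edge [p,q] (with p < q) to q − p. For instance
  ∂[7,8] = [8] − [7].
The 9×27 boundary matrix has rank 8 and Smith normal form diag(1,1,1,1,1,1,1,1).

∂_2: C_2 → C_1 acts by ∂[p,q,r] = [q,r] − [p,r] + [p,q]. For instance
  ∂[0,7,8] = [7,8] − [0,8] + [0,7],
  ∂[2,5,7] = [5,7] − [2,7] + [2,5].
The resulting 27×18 matrix has rank 18, and its Smith normal form has invariant factors (1,1,1,1,1,1,1,1,1,1,1,1,1,1,1,1,1,2).

Now H_k = ker ∂_k / im ∂_{k+1}, so:

  H_0: rank C_0 − rank ∂_1 = 9 − 8 = 1, and the invariant factors of ∂_1 are all 1, so H_0 ≅ Z.
  H_1: rank ker ∂_1 − rank ∂_2 = (27 − 8) − 18 = 1, and ∂_2 has invariant factor 2 > 1, so H_1 ≅ Z × Z/2.
  H_2: rank ker ∂_2 − rank ∂_3 = (18 − 18) − 0 = 0, and there is no ∂_3, so H_2 ≅ 0.

(K is a triangulation of the Klein bottle.)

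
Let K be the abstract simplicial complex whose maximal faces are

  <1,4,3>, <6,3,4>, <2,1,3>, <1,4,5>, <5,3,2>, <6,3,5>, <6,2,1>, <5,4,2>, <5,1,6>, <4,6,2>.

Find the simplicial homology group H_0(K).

K has 6 vertices, 15 edges, 10 triangles.
rank ∂_0 = 0, rank ∂_1 = 5 ⇒ b_0 = 6 − 0 − 5 = 1; all invariant factors of ∂_1 are 1 so no torsion. So H_0 ≅ Z.

H_0 ≅ Z.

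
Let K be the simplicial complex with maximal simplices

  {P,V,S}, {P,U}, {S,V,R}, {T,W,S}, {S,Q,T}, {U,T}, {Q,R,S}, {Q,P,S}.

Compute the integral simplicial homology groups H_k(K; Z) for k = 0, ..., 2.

Order the vertices as P < Q < R < S < T < U < V < W. Listing each simplex with vertices in this order, K has dimension 2 with simplices:

  0-simplices (8): P, Q, R, S, T, U, V, W
  1-simplices (14): PQ, PS, PU, PV, QR, QS, QT, RS, RV, ST, SV, SW, TU, TW
  2-simplices (6): PQS, PSV, QRS, QST, RSV, STW

so the chain groups are C_0 ≅ Z^8, C_1 ≅ Z^14, C_2 ≅ Z^6.

The boundary map ∂_1: C_1 → C_0 is given by ∂[p,q] = [q] − [p]. For instance
  ∂TW = W − T.
This gives a 8×14 integer matrix of rank 7; reducing to Smith normal form yields diagonal entries (1,1,1,1,1,1,1).

The boundary map ∂_2: C_2 → C_1 sends each 2-simplex [p,q,r] to [q,r] − [p,r] + [p,q]. For instance
  ∂RSV = SV − RV + RS,
  ∂QRS = RS − QS + QR.
As a 14×6 matrix over Z this has rank 6, with invariant factors (1,1,1,1,1,1).

From H_k ≅ ker(∂_k) / im(∂_{k+1}) we obtain:

  H_0: rank C_0 − rank ∂_1 = 8 − 7 = 1, and the invariant factors of ∂_1 are all 1, so H_0 ≅ Z.
  H_1: rank ker ∂_1 − rank ∂_2 = (14 − 7) − 6 = 1, and the invariant factors of ∂_2 are all 1, so H_1 ≅ Z.
  H_2: rank ker ∂_2 − rank ∂_3 = (6 − 6) − 0 = 0, and there is no ∂_3, so H_2 ≅ 0.

H_0 ≅ Z,  H_1 ≅ Z,  H_2 = 0.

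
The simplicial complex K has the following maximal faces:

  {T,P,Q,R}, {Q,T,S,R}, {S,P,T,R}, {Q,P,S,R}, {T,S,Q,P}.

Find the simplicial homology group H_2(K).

H_2 = 0.

Order the vertices as P < Q < R < S < T. Listing each simplex with vertices in this order, K has dimension 3 with simplices:

  0-simplices (5): P, Q, R, S, T
  1-simplices (10): PQ, PR, PS, PT, QR, QS, QT, RS, RT, ST
  2-simplices (10): PQR, PQS, PQT, PRS, PRT, PST, QRS, QRT, QST, RST
  3-simplices (5): PQRS, PQRT, PQST, PRST, QRST

Hence C_0 ≅ Z^5, C_1 ≅ Z^10, C_2 ≅ Z^10, C_3 ≅ Z^5.

Boundary ∂_1: C_1 → C_0 sends each edge [p,q] (with p < q) to q − p.
This gives a 5×10 integer matrix of rank 4; reducing to Smith normal form yields diagonal entries (1,1,1,1).

Boundary ∂_2: C_2 → C_1 acts by ∂[p,q,r] = [q,r] − [p,r] + [p,q]. For instance
  ∂PQS = QS − PS + PQ,
  ∂PQR = QR − PR + PQ.
This gives a 10×10 integer matrix of rank 6; reducing to Smith normal form yields diagonal entries (1,1,1,1,1,1).

The boundary map ∂_3: C_3 → C_2 sends each 3-simplex σ to the alternating sum Σ_i (−1)^i (σ with its i-th vertex removed). For instance
  ∂PRST = RST − PST + PRT − PRS,
  ∂QRST = RST − QST + QRT − QRS.
The resulting 10×5 matrix has rank 4, and its Smith normal form has invariant factors (1,1,1,1).

Computing H_k = (kernel of ∂_k) / (image of ∂_{k+1}):

  H_2: rank ker ∂_2 − rank ∂_3 = (10 − 6) − 4 = 0, and the invariant factors of ∂_3 are all 1, so H_2 ≅ 0.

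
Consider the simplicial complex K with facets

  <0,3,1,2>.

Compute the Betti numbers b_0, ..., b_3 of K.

We work with the vertex ordering 0 < 1 < 2 < 3. The simplices of K, each written with vertices in increasing order, are:

  0-simplices (4): [0], [1], [2], [3]
  1-simplices (6): [0,1], [0,2], [0,3], [1,2], [1,3], [2,3]
  2-simplices (4): [0,1,2], [0,1,3], [0,2,3], [1,2,3]
  3-simplices (1): [0,1,2,3]

giving chain groups C_0 ≅ Z^4, C_1 ≅ Z^6, C_2 ≅ Z^4, C_3 ≅ Z^1.

The boundary map ∂_1: C_1 → C_0 sends each edge [p,q] (with p < q) to q − p. For instance
  ∂[0,2] = [2] − [0].
The resulting 4×6 matrix has rank 3, and its Smith normal form has invariant factors (1,1,1).

The boundary map ∂_2: C_2 → C_1 sends each 2-simplex [p,q,r] to [q,r] − [p,r] + [p,q]. For instance
  ∂[0,2,3] = [2,3] − [0,3] + [0,2],
  ∂[1,2,3] = [2,3] − [1,3] + [1,2].
This gives a 6×4 integer matrix of rank 3; reducing to Smith normal form yields diagonal entries (1,1,1).

Boundary ∂_3: C_3 → C_2 sends each 3-simplex σ to the alternating sum Σ_i (−1)^i (σ with its i-th vertex removed). For instance
  ∂[0,1,2,3] = [1,2,3] − [0,2,3] + [0,1,3] − [0,1,2].
As a 4×1 matrix over Z this has rank 1, with invariant factors (1).

Reading off H_k = ker ∂_k / im ∂_{k+1}:

  H_0: rank C_0 − rank ∂_1 = 4 − 3 = 1, and the invariant factors of ∂_1 are all 1, so H_0 ≅ Z.
  H_1: rank ker ∂_1 − rank ∂_2 = (6 − 3) − 3 = 0, and the invariant factors of ∂_2 are all 1, so H_1 ≅ 0.
  H_2: rank ker ∂_2 − rank ∂_3 = (4 − 3) − 1 = 0, and the invariant factors of ∂_3 are all 1, so H_2 ≅ 0.
  H_3: rank ker ∂_3 − rank ∂_4 = (1 − 1) − 0 = 0, and there is no ∂_4, so H_3 ≅ 0.

As a check, the Euler characteristic is 4 − 6 + 4 − 1 = 1, which agrees with 1 − 0 + 0 − 0 = 1.

Hence the Betti numbers are b_0 = 1, b_1 = 0, b_2 = 0, b_3 = 0.

b_0 = 1, b_1 = 0, b_2 = 0, b_3 = 0.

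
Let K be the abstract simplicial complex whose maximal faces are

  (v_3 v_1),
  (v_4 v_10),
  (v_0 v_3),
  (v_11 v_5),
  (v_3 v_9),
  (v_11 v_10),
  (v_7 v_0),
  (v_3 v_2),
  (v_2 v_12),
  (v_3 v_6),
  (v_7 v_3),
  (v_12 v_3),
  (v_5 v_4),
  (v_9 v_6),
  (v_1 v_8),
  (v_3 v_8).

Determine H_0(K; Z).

Fix the vertex order v_0 < v_1 < v_2 < v_3 < v_4 < v_5 < v_6 < v_7 < v_8 < v_9 < v_10 < v_11 < v_12 and write every simplex with vertices in increasing order. Then dim K = 1 and the simplices of K are:

  0-simplices (13): [v_0], [v_1], [v_2], [v_3], [v_4], [v_5], [v_6], [v_7], [v_8], [v_9], [v_10], [v_11], [v_12]
  1-simplices (16): (16 of them)

Hence C_0 ≅ Z^13, C_1 ≅ Z^16.

∂_1: C_1 → C_0 sends each edge [p,q] (with p < q) to q − p.
The resulting 13×16 matrix has rank 11, and its Smith normal form has invariant factors (1,1,1,1,1,1,1,1,1,1,1).

Computing H_k = (kernel of ∂_k) / (image of ∂_{k+1}):

  H_0: rank C_0 − rank ∂_1 = 13 − 11 = 2, and the invariant factors of ∂_1 are all 1, so H_0 ≅ Z^2.

H_0 = Z^2.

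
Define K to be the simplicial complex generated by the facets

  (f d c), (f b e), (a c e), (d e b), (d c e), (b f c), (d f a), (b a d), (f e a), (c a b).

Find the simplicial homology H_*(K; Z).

We work with the vertex ordering a < b < c < d < e < f. The simplices of K, each written with vertices in increasing order, are:

  0-simplices (6): a, b, c, d, e, f
  1-simplices (15): ab, ac, ad, ae, af, bc, bd, be, bf, cd, ce, cf, de, df, ef
  2-simplices (10): abc, abd, ace, adf, aef, bcf, bde, bef, cde, cdf

so the chain groups are C_0 ≅ Z^6, C_1 ≅ Z^15, C_2 ≅ Z^10.

The boundary map ∂_1: C_1 → C_0 maps an edge to its endpoints' difference, ∂[p,q] = q − p. For instance
  ∂df = f − d.
The resulting 6×15 matrix has rank 5, and its Smith normal form has invariant factors (1,1,1,1,1).

∂_2: C_2 → C_1 maps a triangle to the signed sum of its edges. For instance
  ∂abc = bc − ac + ab,
  ∂ace = ce − ae + ac.
This gives a 15×10 integer matrix of rank 10; reducing to Smith normal form yields diagonal entries (1,1,1,1,1,1,1,1,1,2).

Reading off H_k = ker ∂_k / im ∂_{k+1}:

  H_0: rank C_0 − rank ∂_1 = 6 − 5 = 1, and the invariant factors of ∂_1 are all 1, so H_0 = Z.
  H_1: rank ker ∂_1 − rank ∂_2 = (15 − 5) − 10 = 0, and ∂_2 has invariant factor 2 > 1, so H_1 = Z/2Z.
  H_2: rank ker ∂_2 − rank ∂_3 = (10 − 10) − 0 = 0, and there is no ∂_3, so H_2 = 0.

As a check, the Euler characteristic is 6 − 15 + 10 = 1, which agrees with 1 − 0 + 0 = 1.

H_0 ≅ Z,  H_1 ≅ Z/2Z,  H_2 = 0.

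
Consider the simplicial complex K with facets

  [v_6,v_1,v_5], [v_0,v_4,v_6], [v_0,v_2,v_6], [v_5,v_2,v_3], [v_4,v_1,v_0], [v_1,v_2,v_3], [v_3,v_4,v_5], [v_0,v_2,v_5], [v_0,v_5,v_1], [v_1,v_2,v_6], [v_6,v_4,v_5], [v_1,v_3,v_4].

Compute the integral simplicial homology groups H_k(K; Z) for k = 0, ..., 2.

H_0 ≅ Z,  H_1 ≅ Z_2,  H_2 = 0.

We work with the vertex ordering v_0 < v_1 < v_2 < v_3 < v_4 < v_5 < v_6. The simplices of K, each written with vertices in increasing order, are:

  0-simplices (7): [v_0], [v_1], [v_2], [v_3], [v_4], [v_5], [v_6]
  1-simplices (18): (18 of them)
  2-simplices (12): (12 of them)

Hence C_0 ≅ Z^7, C_1 ≅ Z^18, C_2 ≅ Z^12.

Boundary ∂_1: C_1 → C_0 is given by ∂[p,q] = [q] − [p].
As a 7×18 matrix over Z this has rank 6, with invariant factors (1,1,1,1,1,1).

The boundary map ∂_2: C_2 → C_1 maps a triangle to the signed sum of its edges. For instance
  ∂[v_1,v_2,v_3] = [v_2,v_3] − [v_1,v_3] + [v_1,v_2],
  ∂[v_0,v_2,v_6] = [v_2,v_6] − [v_0,v_6] + [v_0,v_2].
This gives a 18×12 integer matrix of rank 12; reducing to Smith normal form yields diagonal entries (1,1,1,1,1,1,1,1,1,1,1,2).

From H_k ≅ ker(∂_k) / im(∂_{k+1}) we obtain:

  H_0: rank C_0 − rank ∂_1 = 7 − 6 = 1, and the invariant factors of ∂_1 are all 1, so H_0 ≅ Z.
  H_1: rank ker ∂_1 − rank ∂_2 = (18 − 6) − 12 = 0, and ∂_2 has invariant factor 2 > 1, so H_1 ≅ Z_2.
  H_2: rank ker ∂_2 − rank ∂_3 = (12 − 12) − 0 = 0, and there is no ∂_3, so H_2 ≅ 0.

As a check, the Euler characteristic is 7 − 18 + 12 = 1, which agrees with 1 − 0 + 0 = 1.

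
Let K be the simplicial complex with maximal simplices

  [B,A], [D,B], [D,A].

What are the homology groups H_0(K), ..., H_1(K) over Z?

H_0 = Z,  H_1 = Z.

Take the total order A < B < D on the vertex set. Then K (dimension 1) consists of the simplices:

  0-simplices (3): A, B, D
  1-simplices (3): AB, AD, BD

so the chain groups are C_0 ≅ Z^3, C_1 ≅ Z^3.

∂_1: C_1 → C_0 maps an edge to its endpoints' difference, ∂[p,q] = q − p. For instance
  ∂BD = D − B.
As a 3×3 matrix over Z this has rank 2, with invariant factors (1,1).

From H_k ≅ ker(∂_k) / im(∂_{k+1}) we obtain:

  H_0: rank C_0 − rank ∂_1 = 3 − 2 = 1, and the invariant factors of ∂_1 are all 1, so H_0 = Z.
  H_1: rank ker ∂_1 − rank ∂_2 = (3 − 2) − 0 = 1, and there is no ∂_2, so H_1 = Z.

As a check, the Euler characteristic is 3 − 3 = 0, which agrees with 1 − 1 = 0.
(K is a triangulation of the circle S^1.)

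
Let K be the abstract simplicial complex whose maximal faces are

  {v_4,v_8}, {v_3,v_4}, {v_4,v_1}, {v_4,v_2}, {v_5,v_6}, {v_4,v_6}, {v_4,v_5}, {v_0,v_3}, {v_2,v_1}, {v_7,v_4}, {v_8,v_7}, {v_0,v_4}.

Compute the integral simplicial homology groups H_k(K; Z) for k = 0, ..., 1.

H_0 ≅ Z,  H_1 ≅ Z^4.

K has 9 vertices, 12 edges.
rank ∂_0 = 0, rank ∂_1 = 8 ⇒ b_0 = 9 − 0 − 8 = 1; all invariant factors of ∂_1 are 1 so no torsion. So H_0 = Z.
rank ∂_1 = 8, rank ∂_2 = 0 ⇒ b_1 = 12 − 8 − 0 = 4. So H_1 = Z^4.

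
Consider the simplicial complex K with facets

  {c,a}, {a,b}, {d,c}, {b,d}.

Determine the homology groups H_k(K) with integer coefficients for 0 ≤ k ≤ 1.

H_0 = Z,  H_1 = Z.

Take the total order a < b < c < d on the vertex set. Then K (dimension 1) consists of the simplices:

  0-simplices (4): a, b, c, d
  1-simplices (4): ab, ac, bd, cd

so the chain groups are C_0 ≅ Z^4, C_1 ≅ Z^4.

Boundary ∂_1: C_1 → C_0 maps an edge to its endpoints' difference, ∂[p,q] = q − p.
The 4×4 boundary matrix has rank 3 and Smith normal form diag(1,1,1).

From H_k ≅ ker(∂_k) / im(∂_{k+1}) we obtain:

  H_0: rank C_0 − rank ∂_1 = 4 − 3 = 1, and the invariant factors of ∂_1 are all 1, so H_0 = Z.
  H_1: rank ker ∂_1 − rank ∂_2 = (4 − 3) − 0 = 1, and there is no ∂_2, so H_1 = Z.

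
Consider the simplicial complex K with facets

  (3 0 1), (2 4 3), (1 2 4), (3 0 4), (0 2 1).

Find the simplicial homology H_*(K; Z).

H_0 ≅ Z,  H_1 ≅ Z,  H_2 = 0.

Order the vertices as 0 < 1 < 2 < 3 < 4. Listing each simplex with vertices in this order, K has dimension 2 with simplices:

  0-simplices (5): [0], [1], [2], [3], [4]
  1-simplices (10): [0,1], [0,2], [0,3], [0,4], [1,2], [1,3], [1,4], [2,3], [2,4], [3,4]
  2-simplices (5): [0,1,2], [0,1,3], [0,3,4], [1,2,4], [2,3,4]

so the chain groups are C_0 ≅ Z^5, C_1 ≅ Z^10, C_2 ≅ Z^5.

The boundary map ∂_1: C_1 → C_0 is given by ∂[p,q] = [q] − [p]. For instance
  ∂[3,4] = [4] − [3].
The resulting 5×10 matrix has rank 4, and its Smith normal form has invariant factors (1,1,1,1).

∂_2: C_2 → C_1 maps a triangle to the signed sum of its edges. For instance
  ∂[0,1,2] = [1,2] − [0,2] + [0,1],
  ∂[1,2,4] = [2,4] − [1,4] + [1,2].
As a 10×5 matrix over Z this has rank 5, with invariant factors (1,1,1,1,1).

Reading off H_k = ker ∂_k / im ∂_{k+1}:

  H_0: rank C_0 − rank ∂_1 = 5 − 4 = 1, and the invariant factors of ∂_1 are all 1, so H_0 = Z.
  H_1: rank ker ∂_1 − rank ∂_2 = (10 − 4) − 5 = 1, and the invariant factors of ∂_2 are all 1, so H_1 = Z.
  H_2: rank ker ∂_2 − rank ∂_3 = (5 − 5) − 0 = 0, and there is no ∂_3, so H_2 = 0.

(K is a triangulation of the Möbius band.)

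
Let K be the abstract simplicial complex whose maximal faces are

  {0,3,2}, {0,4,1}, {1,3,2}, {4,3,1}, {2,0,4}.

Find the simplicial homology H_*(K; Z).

Take the total order 0 < 1 < 2 < 3 < 4 on the vertex set. Then K (dimension 2) consists of the simplices:

  0-simplices (5): [0], [1], [2], [3], [4]
  1-simplices (10): [0,1], [0,2], [0,3], [0,4], [1,2], [1,3], [1,4], [2,3], [2,4], [3,4]
  2-simplices (5): [0,1,4], [0,2,3], [0,2,4], [1,2,3], [1,3,4]

giving chain groups C_0 ≅ Z^5, C_1 ≅ Z^10, C_2 ≅ Z^5.

Boundary ∂_1: C_1 → C_0 maps an edge to its endpoints' difference, ∂[p,q] = q − p. For instance
  ∂[2,3] = [3] − [2].
As a 5×10 matrix over Z this has rank 4, with invariant factors (1,1,1,1).

Boundary ∂_2: C_2 → C_1 sends each 2-simplex [p,q,r] to [q,r] − [p,r] + [p,q]. For instance
  ∂[0,1,4] = [1,4] − [0,4] + [0,1],
  ∂[1,2,3] = [2,3] − [1,3] + [1,2].
The 10×5 boundary matrix has rank 5 and Smith normal form diag(1,1,1,1,1).

Reading off H_k = ker ∂_k / im ∂_{k+1}:

  H_0: rank C_0 − rank ∂_1 = 5 − 4 = 1, and the invariant factors of ∂_1 are all 1, so H_0 ≅ Z.
  H_1: rank ker ∂_1 − rank ∂_2 = (10 − 4) − 5 = 1, and the invariant factors of ∂_2 are all 1, so H_1 ≅ Z.
  H_2: rank ker ∂_2 − rank ∂_3 = (5 − 5) − 0 = 0, and there is no ∂_3, so H_2 ≅ 0.

H_0 ≅ Z,  H_1 ≅ Z,  H_2 = 0.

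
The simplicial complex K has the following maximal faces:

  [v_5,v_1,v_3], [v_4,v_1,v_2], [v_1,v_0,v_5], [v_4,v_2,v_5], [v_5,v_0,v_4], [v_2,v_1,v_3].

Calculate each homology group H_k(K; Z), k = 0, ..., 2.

K has 6 vertices, 12 edges, 6 triangles.
rank ∂_0 = 0, rank ∂_1 = 5 ⇒ b_0 = 6 − 0 − 5 = 1; all invariant factors of ∂_1 are 1 so no torsion. So H_0 ≅ Z.
rank ∂_1 = 5, rank ∂_2 = 6 ⇒ b_1 = 12 − 5 − 6 = 1; all invariant factors of ∂_2 are 1 so no torsion. So H_1 ≅ Z.
rank ∂_2 = 6, rank ∂_3 = 0 ⇒ b_2 = 6 − 6 − 0 = 0. So H_2 ≅ 0.

H_0 ≅ Z,  H_1 ≅ Z,  H_2 = 0.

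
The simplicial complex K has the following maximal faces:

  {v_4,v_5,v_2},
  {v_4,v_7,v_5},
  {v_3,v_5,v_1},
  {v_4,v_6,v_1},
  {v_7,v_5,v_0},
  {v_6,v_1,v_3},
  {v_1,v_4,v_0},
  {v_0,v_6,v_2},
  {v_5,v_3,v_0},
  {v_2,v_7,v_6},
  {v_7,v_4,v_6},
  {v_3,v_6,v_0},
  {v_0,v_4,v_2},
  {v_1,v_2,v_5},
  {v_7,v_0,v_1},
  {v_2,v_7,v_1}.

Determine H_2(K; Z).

We work with the vertex ordering v_0 < v_1 < v_2 < v_3 < v_4 < v_5 < v_6 < v_7. The simplices of K, each written with vertices in increasing order, are:

  0-simplices (8): [v_0], [v_1], [v_2], [v_3], [v_4], [v_5], [v_6], [v_7]
  1-simplices (24): (24 of them)
  2-simplices (16): (16 of them)

giving chain groups C_0 ≅ Z^8, C_1 ≅ Z^24, C_2 ≅ Z^16.

Boundary ∂_1: C_1 → C_0 is given by ∂[p,q] = [q] − [p].
As a 8×24 matrix over Z this has rank 7, with invariant factors (1,1,1,1,1,1,1).

The boundary map ∂_2: C_2 → C_1 acts by ∂[p,q,r] = [q,r] − [p,r] + [p,q]. For instance
  ∂[v_2,v_6,v_7] = [v_6,v_7] − [v_2,v_7] + [v_2,v_6],
  ∂[v_0,v_2,v_6] = [v_2,v_6] − [v_0,v_6] + [v_0,v_2].
The 24×16 boundary matrix has rank 15 and Smith normal form diag(1,1,1,1,1,1,1,1,1,1,1,1,1,1,1).

Computing H_k = (kernel of ∂_k) / (image of ∂_{k+1}):

  H_2: rank ker ∂_2 − rank ∂_3 = (16 − 15) − 0 = 1, and there is no ∂_3, so H_2 ≅ Z.

H_2 = Z.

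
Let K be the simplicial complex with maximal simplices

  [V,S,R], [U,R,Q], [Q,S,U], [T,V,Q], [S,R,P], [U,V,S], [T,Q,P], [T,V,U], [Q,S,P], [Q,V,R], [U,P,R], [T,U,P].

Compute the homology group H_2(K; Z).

H_2 ≅ 0.

Take the total order P < Q < R < S < T < U < V on the vertex set. Then K (dimension 2) consists of the simplices:

  0-simplices (7): P, Q, R, S, T, U, V
  1-simplices (18): PQ, PR, PS, PT, PU, QR, QS, QT, QU, QV, RS, RU, RV, SU, SV, TU, TV, UV
  2-simplices (12): PQS, PQT, PRS, PRU, PTU, QRU, QRV, QSU, QTV, RSV, SUV, TUV

giving chain groups C_0 ≅ Z^7, C_1 ≅ Z^18, C_2 ≅ Z^12.

Boundary ∂_1: C_1 → C_0 is given by ∂[p,q] = [q] − [p].
The 7×18 boundary matrix has rank 6 and Smith normal form diag(1,1,1,1,1,1).

∂_2: C_2 → C_1 sends each 2-simplex [p,q,r] to [q,r] − [p,r] + [p,q]. For instance
  ∂PQT = QT − PT + PQ,
  ∂TUV = UV − TV + TU.
The 18×12 boundary matrix has rank 12 and Smith normal form diag(1,1,1,1,1,1,1,1,1,1,1,2).

Now H_k = ker ∂_k / im ∂_{k+1}, so:

  H_2: rank ker ∂_2 − rank ∂_3 = (12 − 12) − 0 = 0, and there is no ∂_3, so H_2 ≅ 0.

(K is a triangulation of the real projective plane RP^2.)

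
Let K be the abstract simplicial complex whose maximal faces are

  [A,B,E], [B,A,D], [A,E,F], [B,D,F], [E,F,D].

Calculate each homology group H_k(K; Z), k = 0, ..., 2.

H_0 ≅ Z,  H_1 ≅ Z,  H_2 = 0.

Take the total order A < B < D < E < F on the vertex set. Then K (dimension 2) consists of the simplices:

  0-simplices (5): A, B, D, E, F
  1-simplices (10): AB, AD, AE, AF, BD, BE, BF, DE, DF, EF
  2-simplices (5): ABD, ABE, AEF, BDF, DEF

so the chain groups are C_0 ≅ Z^5, C_1 ≅ Z^10, C_2 ≅ Z^5.

∂_1: C_1 → C_0 sends each edge [p,q] (with p < q) to q − p. For instance
  ∂BF = F − B.
The 5×10 boundary matrix has rank 4 and Smith normal form diag(1,1,1,1).

∂_2: C_2 → C_1 maps a triangle to the signed sum of its edges. For instance
  ∂AEF = EF − AF + AE,
  ∂ABE = BE − AE + AB.
The 10×5 boundary matrix has rank 5 and Smith normal form diag(1,1,1,1,1).

Now H_k = ker ∂_k / im ∂_{k+1}, so:

  H_0: rank C_0 − rank ∂_1 = 5 − 4 = 1, and the invariant factors of ∂_1 are all 1, so H_0 = Z.
  H_1: rank ker ∂_1 − rank ∂_2 = (10 − 4) − 5 = 1, and the invariant factors of ∂_2 are all 1, so H_1 = Z.
  H_2: rank ker ∂_2 − rank ∂_3 = (5 − 5) − 0 = 0, and there is no ∂_3, so H_2 = 0.

As a check, the Euler characteristic is 5 − 10 + 5 = 0, which agrees with 1 − 1 + 0 = 0.
(K is a triangulation of the Möbius band.)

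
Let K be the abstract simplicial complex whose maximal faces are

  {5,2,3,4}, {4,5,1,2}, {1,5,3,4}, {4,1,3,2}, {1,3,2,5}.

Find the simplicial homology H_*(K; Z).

Take the total order 1 < 2 < 3 < 4 < 5 on the vertex set. Then K (dimension 3) consists of the simplices:

  0-simplices (5): [1], [2], [3], [4], [5]
  1-simplices (10): [1,2], [1,3], [1,4], [1,5], [2,3], [2,4], [2,5], [3,4], [3,5], [4,5]
  2-simplices (10): [1,2,3], [1,2,4], [1,2,5], [1,3,4], [1,3,5], [1,4,5], [2,3,4], [2,3,5], [2,4,5], [3,4,5]
  3-simplices (5): [1,2,3,4], [1,2,3,5], [1,2,4,5], [1,3,4,5], [2,3,4,5]

giving chain groups C_0 ≅ Z^5, C_1 ≅ Z^10, C_2 ≅ Z^10, C_3 ≅ Z^5.

The boundary map ∂_1: C_1 → C_0 sends each edge [p,q] (with p < q) to q − p.
This gives a 5×10 integer matrix of rank 4; reducing to Smith normal form yields diagonal entries (1,1,1,1).

∂_2: C_2 → C_1 maps a triangle to the signed sum of its edges. For instance
  ∂[1,2,4] = [2,4] − [1,4] + [1,2],
  ∂[3,4,5] = [4,5] − [3,5] + [3,4].
This gives a 10×10 integer matrix of rank 6; reducing to Smith normal form yields diagonal entries (1,1,1,1,1,1).

∂_3: C_3 → C_2 sends each 3-simplex σ to the alternating sum Σ_i (−1)^i (σ with its i-th vertex removed). For instance
  ∂[1,2,4,5] = [2,4,5] − [1,4,5] + [1,2,5] − [1,2,4],
  ∂[1,2,3,5] = [2,3,5] − [1,3,5] + [1,2,5] − [1,2,3].
The 10×5 boundary matrix has rank 4 and Smith normal form diag(1,1,1,1).

Reading off H_k = ker ∂_k / im ∂_{k+1}:

  H_0: rank C_0 − rank ∂_1 = 5 − 4 = 1, and the invariant factors of ∂_1 are all 1, so H_0 ≅ Z.
  H_1: rank ker ∂_1 − rank ∂_2 = (10 − 4) − 6 = 0, and the invariant factors of ∂_2 are all 1, so H_1 ≅ 0.
  H_2: rank ker ∂_2 − rank ∂_3 = (10 − 6) − 4 = 0, and the invariant factors of ∂_3 are all 1, so H_2 ≅ 0.
  H_3: rank ker ∂_3 − rank ∂_4 = (5 − 4) − 0 = 1, and there is no ∂_4, so H_3 ≅ Z.

H_0 = Z,  H_1 = 0,  H_2 = 0,  H_3 = Z.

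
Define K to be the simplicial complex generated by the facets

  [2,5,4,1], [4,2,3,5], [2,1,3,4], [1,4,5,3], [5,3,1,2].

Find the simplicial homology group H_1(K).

Fix the vertex order 1 < 2 < 3 < 4 < 5 and write every simplex with vertices in increasing order. Then dim K = 3 and the simplices of K are:

  0-simplices (5): [1], [2], [3], [4], [5]
  1-simplices (10): [1,2], [1,3], [1,4], [1,5], [2,3], [2,4], [2,5], [3,4], [3,5], [4,5]
  2-simplices (10): [1,2,3], [1,2,4], [1,2,5], [1,3,4], [1,3,5], [1,4,5], [2,3,4], [2,3,5], [2,4,5], [3,4,5]
  3-simplices (5): [1,2,3,4], [1,2,3,5], [1,2,4,5], [1,3,4,5], [2,3,4,5]

giving chain groups C_0 ≅ Z^5, C_1 ≅ Z^10, C_2 ≅ Z^10, C_3 ≅ Z^5.

∂_1: C_1 → C_0 is given by ∂[p,q] = [q] − [p]. For instance
  ∂[1,5] = [5] − [1].
As a 5×10 matrix over Z this has rank 4, with invariant factors (1,1,1,1).

∂_2: C_2 → C_1 maps a triangle to the signed sum of its edges. For instance
  ∂[1,3,4] = [3,4] − [1,4] + [1,3],
  ∂[2,3,4] = [3,4] − [2,4] + [2,3].
The 10×10 boundary matrix has rank 6 and Smith normal form diag(1,1,1,1,1,1).

∂_3: C_3 → C_2 sends each 3-simplex σ to the alternating sum Σ_i (−1)^i (σ with its i-th vertex removed). For instance
  ∂[1,2,3,5] = [2,3,5] − [1,3,5] + [1,2,5] − [1,2,3],
  ∂[1,3,4,5] = [3,4,5] − [1,4,5] + [1,3,5] − [1,3,4].
As a 10×5 matrix over Z this has rank 4, with invariant factors (1,1,1,1).

Computing H_k = (kernel of ∂_k) / (image of ∂_{k+1}):

  H_1: rank ker ∂_1 − rank ∂_2 = (10 − 4) − 6 = 0, and the invariant factors of ∂_2 are all 1, so H_1 = 0.

(K is a triangulation of the 3-sphere S^3.)

H_1 = 0.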